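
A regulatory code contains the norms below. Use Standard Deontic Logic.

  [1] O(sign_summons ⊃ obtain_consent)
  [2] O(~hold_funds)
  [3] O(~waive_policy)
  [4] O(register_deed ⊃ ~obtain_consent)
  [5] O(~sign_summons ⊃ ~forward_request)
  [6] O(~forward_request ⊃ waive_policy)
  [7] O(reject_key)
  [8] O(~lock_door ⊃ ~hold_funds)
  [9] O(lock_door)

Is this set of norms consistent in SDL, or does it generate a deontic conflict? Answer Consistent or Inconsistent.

Premise 8 is O(~lock_door ⊃ ~hold_funds); even if O(~hold_funds) held, inferring O(~lock_door) would be affirming the consequent — invalid.
So O(~lock_door) is not derivable, and the apparent clash with O(lock_door) does not arise.
A world satisfying every obligation exists (e.g. forward_request=true, hold_funds=false, lock_door=true, obtain_consent=true, register_deed=false, reject_key=true, sign_summons=true, waive_policy=false); no atom is both obligatory and forbidden, so the set is consistent.

Consistent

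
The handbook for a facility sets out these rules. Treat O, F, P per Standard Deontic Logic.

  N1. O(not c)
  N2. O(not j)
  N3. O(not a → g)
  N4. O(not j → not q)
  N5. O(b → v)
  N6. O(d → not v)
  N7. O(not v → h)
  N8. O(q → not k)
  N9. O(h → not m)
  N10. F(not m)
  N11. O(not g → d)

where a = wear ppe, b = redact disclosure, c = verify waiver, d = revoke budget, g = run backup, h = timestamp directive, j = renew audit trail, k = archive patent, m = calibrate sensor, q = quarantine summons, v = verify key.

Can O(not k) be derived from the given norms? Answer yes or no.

Premise 8 is O(q → not k), but O(q) is not derivable from the premises, so it does not yield O(not k).
No other premise forces O(not k). An ideal world satisfying every premise can still have not k false, so O(not k) is not derivable.

No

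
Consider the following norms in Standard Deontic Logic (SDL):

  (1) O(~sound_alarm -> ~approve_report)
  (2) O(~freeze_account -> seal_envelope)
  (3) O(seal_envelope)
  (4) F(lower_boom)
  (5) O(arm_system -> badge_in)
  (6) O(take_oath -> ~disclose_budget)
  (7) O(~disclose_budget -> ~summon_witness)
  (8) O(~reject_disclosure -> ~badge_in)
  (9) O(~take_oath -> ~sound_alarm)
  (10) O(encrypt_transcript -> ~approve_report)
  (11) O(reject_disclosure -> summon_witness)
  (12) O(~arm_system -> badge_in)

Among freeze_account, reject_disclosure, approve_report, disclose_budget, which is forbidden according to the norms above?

approve_report

By case analysis on ~arm_system: premise 12 gives O(~arm_system -> badge_in) and premise 5 gives O(arm_system -> badge_in), so O(badge_in) either way.
Premise 8 is O(~reject_disclosure -> ~badge_in); contrapositively O(badge_in -> reject_disclosure). Since O(badge_in) holds, K gives O(reject_disclosure).
From O(reject_disclosure) and premise 11, O(reject_disclosure -> summon_witness), we obtain O(summon_witness).
Premise 7, O(~disclose_budget -> ~summon_witness), contraposes to O(summon_witness -> disclose_budget); with O(summon_witness) we get O(disclose_budget).
Premise 6, O(take_oath -> ~disclose_budget), contraposes to O(disclose_budget -> ~take_oath); with O(disclose_budget) we get O(~take_oath).
Premise 9 is O(~take_oath -> ~sound_alarm); since O(~take_oath), deontic closure gives O(~sound_alarm).
Applying K to premise 1 (O(~sound_alarm -> ~approve_report)) and O(~sound_alarm) yields O(~approve_report).
So O(~approve_report) holds, i.e. approve_report is forbidden. None of the other listed options is forbidden under the premises.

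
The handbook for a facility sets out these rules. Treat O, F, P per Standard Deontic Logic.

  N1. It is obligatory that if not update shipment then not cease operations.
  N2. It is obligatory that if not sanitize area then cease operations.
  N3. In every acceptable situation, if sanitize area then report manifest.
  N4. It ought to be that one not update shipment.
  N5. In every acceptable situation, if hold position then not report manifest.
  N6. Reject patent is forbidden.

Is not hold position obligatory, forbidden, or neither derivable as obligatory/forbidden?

Premise 4 gives O(¬update_shipment).
With premise 1, O(¬update_shipment → ¬cease_operations), the K-axiom yields O(¬cease_operations).
The contrapositive of premise 2 (O(¬sanitize_area → cease_operations)) is O(¬cease_operations → sanitize_area), and O(¬cease_operations) is already established, so O(sanitize_area).
Premise 3 is O(sanitize_area → report_manifest); since O(sanitize_area), deontic closure gives O(report_manifest).
Premise 5 is O(hold_position → ¬report_manifest); contrapositively O(report_manifest → ¬hold_position). Since O(report_manifest) holds, K gives O(¬hold_position).
Premise 6 does not contribute to this derivation.
Hence ¬hold_position is obligatory.

Obligatory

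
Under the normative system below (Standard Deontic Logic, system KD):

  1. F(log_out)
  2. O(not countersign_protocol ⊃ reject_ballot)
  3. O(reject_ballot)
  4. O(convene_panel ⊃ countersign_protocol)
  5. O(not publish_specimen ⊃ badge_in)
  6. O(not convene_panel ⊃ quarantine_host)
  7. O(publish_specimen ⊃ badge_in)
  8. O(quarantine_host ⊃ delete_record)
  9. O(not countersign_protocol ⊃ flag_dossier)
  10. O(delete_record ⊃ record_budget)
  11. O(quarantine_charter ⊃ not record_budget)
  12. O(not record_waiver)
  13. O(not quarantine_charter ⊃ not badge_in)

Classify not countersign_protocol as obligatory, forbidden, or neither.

Forbidden

Premises 7 and 5 are O(publish_specimen ⊃ badge_in) and O(not publish_specimen ⊃ badge_in); every ideal world satisfies publish_specimen or not publish_specimen, so in either case badge_in holds — hence O(badge_in).
Premise 13 is O(not quarantine_charter ⊃ not badge_in); contrapositively O(badge_in ⊃ quarantine_charter). Since O(badge_in) holds, K gives O(quarantine_charter).
With premise 11, O(quarantine_charter ⊃ not record_budget), the K-axiom yields O(not record_budget).
Premise 10, O(delete_record ⊃ record_budget), contraposes to O(not record_budget ⊃ not delete_record); with O(not record_budget) we get O(not delete_record).
The contrapositive of premise 8 (O(quarantine_host ⊃ delete_record)) is O(not delete_record ⊃ not quarantine_host), and O(not delete_record) is already established, so O(not quarantine_host).
Premise 6, O(not convene_panel ⊃ quarantine_host), contraposes to O(not quarantine_host ⊃ convene_panel); with O(not quarantine_host) we get O(convene_panel).
Premise 4 is O(convene_panel ⊃ countersign_protocol); since O(convene_panel), deontic closure gives O(countersign_protocol).
Premises 1, 2, 3, 9, 12 do not contribute to this derivation.
Thus O(countersign_protocol), which is F(not countersign_protocol): not countersign_protocol is forbidden.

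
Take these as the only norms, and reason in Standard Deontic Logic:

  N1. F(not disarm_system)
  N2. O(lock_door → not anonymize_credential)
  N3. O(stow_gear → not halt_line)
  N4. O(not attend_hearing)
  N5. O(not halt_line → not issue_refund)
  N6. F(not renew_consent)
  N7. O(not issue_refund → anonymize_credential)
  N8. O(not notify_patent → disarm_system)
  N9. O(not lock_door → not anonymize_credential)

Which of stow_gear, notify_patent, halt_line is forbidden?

Premises 2 and 9 cover both cases: O(lock_door → not anonymize_credential) and O(not lock_door → not anonymize_credential). Since lock_door ∨ not lock_door is a tautology, O(not anonymize_credential) follows.
Premise 7, O(not issue_refund → anonymize_credential), contraposes to O(not anonymize_credential → issue_refund); with O(not anonymize_credential) we get O(issue_refund).
The contrapositive of premise 5 (O(not halt_line → not issue_refund)) is O(issue_refund → halt_line), and O(issue_refund) is already established, so O(halt_line).
The contrapositive of premise 3 (O(stow_gear → not halt_line)) is O(halt_line → not stow_gear), and O(halt_line) is already established, so O(not stow_gear).
So O(not stow_gear) holds, i.e. stow_gear is forbidden. None of the other listed options is forbidden under the premises.

stow_gear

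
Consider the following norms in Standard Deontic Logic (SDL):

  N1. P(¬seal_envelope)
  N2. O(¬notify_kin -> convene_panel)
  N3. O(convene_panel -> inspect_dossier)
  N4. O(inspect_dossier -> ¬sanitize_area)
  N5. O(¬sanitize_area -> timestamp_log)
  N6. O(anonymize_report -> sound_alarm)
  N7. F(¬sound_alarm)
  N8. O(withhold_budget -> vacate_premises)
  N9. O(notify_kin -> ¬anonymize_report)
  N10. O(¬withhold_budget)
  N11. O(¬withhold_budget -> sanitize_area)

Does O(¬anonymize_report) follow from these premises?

Premise 10 gives O(¬withhold_budget).
From O(¬withhold_budget) and premise 11, O(¬withhold_budget -> sanitize_area), we obtain O(sanitize_area).
Premise 4 is O(inspect_dossier -> ¬sanitize_area); contrapositively O(sanitize_area -> ¬inspect_dossier). Since O(sanitize_area) holds, K gives O(¬inspect_dossier).
The contrapositive of premise 3 (O(convene_panel -> inspect_dossier)) is O(¬inspect_dossier -> ¬convene_panel), and O(¬inspect_dossier) is already established, so O(¬convene_panel).
Premise 2 is O(¬notify_kin -> convene_panel); contrapositively O(¬convene_panel -> notify_kin). Since O(¬convene_panel) holds, K gives O(notify_kin).
Premise 9 is O(notify_kin -> ¬anonymize_report); since O(notify_kin), deontic closure gives O(¬anonymize_report).
Premises 1, 5, 6, 7, 8 do not contribute to this derivation.
So O(¬anonymize_report) follows.

Yes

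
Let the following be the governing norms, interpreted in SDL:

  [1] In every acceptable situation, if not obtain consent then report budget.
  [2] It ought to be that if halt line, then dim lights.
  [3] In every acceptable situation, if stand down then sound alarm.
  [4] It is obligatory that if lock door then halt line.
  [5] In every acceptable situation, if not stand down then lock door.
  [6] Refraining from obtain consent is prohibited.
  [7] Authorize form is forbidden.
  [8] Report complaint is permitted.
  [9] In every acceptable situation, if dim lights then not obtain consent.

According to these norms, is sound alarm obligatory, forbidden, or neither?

Obligatory

Premise 6 is F(¬obtain_consent), i.e. O(obtain_consent).
Premise 9, O(dim_lights → ¬obtain_consent), contraposes to O(obtain_consent → ¬dim_lights); with O(obtain_consent) we get O(¬dim_lights).
Premise 2, O(halt_line → dim_lights), contraposes to O(¬dim_lights → ¬halt_line); with O(¬dim_lights) we get O(¬halt_line).
Premise 4, O(lock_door → halt_line), contraposes to O(¬halt_line → ¬lock_door); with O(¬halt_line) we get O(¬lock_door).
Premise 5, O(¬stand_down → lock_door), contraposes to O(¬lock_door → stand_down); with O(¬lock_door) we get O(stand_down).
From O(stand_down) and premise 3, O(stand_down → sound_alarm), we obtain O(sound_alarm).
Premises 1, 7, 8 do not contribute to this derivation.
Hence sound_alarm is obligatory.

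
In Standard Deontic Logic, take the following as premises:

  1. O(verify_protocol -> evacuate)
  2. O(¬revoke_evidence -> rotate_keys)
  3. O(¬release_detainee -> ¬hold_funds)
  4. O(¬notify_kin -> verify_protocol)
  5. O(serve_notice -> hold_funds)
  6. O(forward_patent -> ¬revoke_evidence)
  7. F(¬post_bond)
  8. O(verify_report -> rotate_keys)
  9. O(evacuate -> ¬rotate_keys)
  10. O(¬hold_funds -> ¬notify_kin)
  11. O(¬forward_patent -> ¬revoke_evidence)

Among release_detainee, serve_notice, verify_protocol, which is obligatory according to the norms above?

By case analysis on ¬forward_patent: premise 11 gives O(¬forward_patent -> ¬revoke_evidence) and premise 6 gives O(forward_patent -> ¬revoke_evidence), so O(¬revoke_evidence) either way.
Applying K to premise 2 (O(¬revoke_evidence -> rotate_keys)) and O(¬revoke_evidence) yields O(rotate_keys).
The contrapositive of premise 9 (O(evacuate -> ¬rotate_keys)) is O(rotate_keys -> ¬evacuate), and O(rotate_keys) is already established, so O(¬evacuate).
Premise 1, O(verify_protocol -> evacuate), contraposes to O(¬evacuate -> ¬verify_protocol); with O(¬evacuate) we get O(¬verify_protocol).
The contrapositive of premise 4 (O(¬notify_kin -> verify_protocol)) is O(¬verify_protocol -> notify_kin), and O(¬verify_protocol) is already established, so O(notify_kin).
The contrapositive of premise 10 (O(¬hold_funds -> ¬notify_kin)) is O(notify_kin -> hold_funds), and O(notify_kin) is already established, so O(hold_funds).
Premise 3 is O(¬release_detainee -> ¬hold_funds); contrapositively O(hold_funds -> release_detainee). Since O(hold_funds) holds, K gives O(release_detainee).
So O(release_detainee) holds — release_detainee is obligatory. None of the other listed options is made obligatory by any chain of premises.

release_detainee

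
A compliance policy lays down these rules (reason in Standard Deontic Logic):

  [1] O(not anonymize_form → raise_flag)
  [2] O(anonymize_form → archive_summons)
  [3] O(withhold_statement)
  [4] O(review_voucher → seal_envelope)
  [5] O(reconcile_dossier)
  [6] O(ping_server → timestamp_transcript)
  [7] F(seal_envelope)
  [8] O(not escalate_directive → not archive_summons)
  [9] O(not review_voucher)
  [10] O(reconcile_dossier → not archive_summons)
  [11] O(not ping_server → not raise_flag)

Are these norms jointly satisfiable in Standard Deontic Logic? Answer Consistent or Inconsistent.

Premise 4 is O(review_voucher → seal_envelope), but O(review_voucher) is not derivable from the premises, so it does not yield O(seal_envelope).
So O(seal_envelope) is not derivable, and the apparent clash with O(not seal_envelope) does not arise.
A world satisfying every obligation exists (e.g. anonymize_form=false, archive_summons=false, escalate_directive=false, ping_server=true, raise_flag=true, reconcile_dossier=true, review_voucher=false, seal_envelope=false, timestamp_transcript=true, withhold_statement=true); no atom is both obligatory and forbidden, so the set is consistent.

Consistent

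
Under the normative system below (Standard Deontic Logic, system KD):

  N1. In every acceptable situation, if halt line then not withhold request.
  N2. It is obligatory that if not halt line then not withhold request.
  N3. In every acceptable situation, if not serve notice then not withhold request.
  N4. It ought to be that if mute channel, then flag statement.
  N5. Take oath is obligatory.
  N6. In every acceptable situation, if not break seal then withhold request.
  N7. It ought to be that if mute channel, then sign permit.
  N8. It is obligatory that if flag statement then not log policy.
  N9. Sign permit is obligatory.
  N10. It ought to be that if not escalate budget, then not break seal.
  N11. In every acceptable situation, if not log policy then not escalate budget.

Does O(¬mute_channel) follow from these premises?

Yes

Premises 1 and 2 cover both cases: O(halt_line → ¬withhold_request) and O(¬halt_line → ¬withhold_request). Since halt_line ∨ ¬halt_line is a tautology, O(¬withhold_request) follows.
Premise 6, O(¬break_seal → withhold_request), contraposes to O(¬withhold_request → break_seal); with O(¬withhold_request) we get O(break_seal).
The contrapositive of premise 10 (O(¬escalate_budget → ¬break_seal)) is O(break_seal → escalate_budget), and O(break_seal) is already established, so O(escalate_budget).
Premise 11, O(¬log_policy → ¬escalate_budget), contraposes to O(escalate_budget → log_policy); with O(escalate_budget) we get O(log_policy).
The contrapositive of premise 8 (O(flag_statement → ¬log_policy)) is O(log_policy → ¬flag_statement), and O(log_policy) is already established, so O(¬flag_statement).
Premise 4, O(mute_channel → flag_statement), contraposes to O(¬flag_statement → ¬mute_channel); with O(¬flag_statement) we get O(¬mute_channel).
Premises 3, 5, 7, 9 do not contribute to this derivation.
So O(¬mute_channel) follows.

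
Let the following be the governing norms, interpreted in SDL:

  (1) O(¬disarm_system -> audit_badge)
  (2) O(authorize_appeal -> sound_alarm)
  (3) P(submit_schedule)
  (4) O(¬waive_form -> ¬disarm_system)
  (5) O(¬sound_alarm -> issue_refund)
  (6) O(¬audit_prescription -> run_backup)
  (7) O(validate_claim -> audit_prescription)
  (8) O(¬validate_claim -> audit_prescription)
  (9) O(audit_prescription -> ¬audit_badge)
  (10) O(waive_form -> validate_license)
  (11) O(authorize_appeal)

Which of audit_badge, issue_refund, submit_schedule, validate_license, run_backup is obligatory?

By case analysis on ¬validate_claim: premise 8 gives O(¬validate_claim -> audit_prescription) and premise 7 gives O(validate_claim -> audit_prescription), so O(audit_prescription) either way.
Premise 9 is O(audit_prescription -> ¬audit_badge); since O(audit_prescription), deontic closure gives O(¬audit_badge).
Premise 1 is O(¬disarm_system -> audit_badge); contrapositively O(¬audit_badge -> disarm_system). Since O(¬audit_badge) holds, K gives O(disarm_system).
Premise 4 is O(¬waive_form -> ¬disarm_system); contrapositively O(disarm_system -> waive_form). Since O(disarm_system) holds, K gives O(waive_form).
Premise 10 is O(waive_form -> validate_license); since O(waive_form), deontic closure gives O(validate_license).
So O(validate_license) holds — validate_license is obligatory. None of the other listed options is made obligatory by any chain of premises.

validate_license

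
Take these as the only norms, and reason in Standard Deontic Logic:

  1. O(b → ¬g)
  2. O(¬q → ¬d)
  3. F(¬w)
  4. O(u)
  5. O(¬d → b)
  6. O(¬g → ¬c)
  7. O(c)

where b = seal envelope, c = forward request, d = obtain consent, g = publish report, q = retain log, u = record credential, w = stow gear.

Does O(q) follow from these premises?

Yes

Premise 7 gives O(c).
The contrapositive of premise 6 (O(¬g → ¬c)) is O(c → g), and O(c) is already established, so O(g).
The contrapositive of premise 1 (O(b → ¬g)) is O(g → ¬b), and O(g) is already established, so O(¬b).
The contrapositive of premise 5 (O(¬d → b)) is O(¬b → d), and O(¬b) is already established, so O(d).
Premise 2 is O(¬q → ¬d); contrapositively O(d → q). Since O(d) holds, K gives O(q).
Premises 3, 4 do not contribute to this derivation.
So O(q) follows.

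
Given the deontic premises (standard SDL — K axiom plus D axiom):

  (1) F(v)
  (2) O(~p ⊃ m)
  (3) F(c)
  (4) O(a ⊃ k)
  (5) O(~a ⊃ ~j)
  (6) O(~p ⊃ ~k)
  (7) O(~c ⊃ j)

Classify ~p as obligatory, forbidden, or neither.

Premise 3 is F(c), i.e. O(~c).
Applying K to premise 7 (O(~c ⊃ j)) and O(~c) yields O(j).
The contrapositive of premise 5 (O(~a ⊃ ~j)) is O(j ⊃ a), and O(j) is already established, so O(a).
Premise 4 is O(a ⊃ k); since O(a), deontic closure gives O(k).
The contrapositive of premise 6 (O(~p ⊃ ~k)) is O(k ⊃ p), and O(k) is already established, so O(p).
Premises 1, 2 do not contribute to this derivation.
Thus O(p), which is F(~p): ~p is forbidden.

Forbidden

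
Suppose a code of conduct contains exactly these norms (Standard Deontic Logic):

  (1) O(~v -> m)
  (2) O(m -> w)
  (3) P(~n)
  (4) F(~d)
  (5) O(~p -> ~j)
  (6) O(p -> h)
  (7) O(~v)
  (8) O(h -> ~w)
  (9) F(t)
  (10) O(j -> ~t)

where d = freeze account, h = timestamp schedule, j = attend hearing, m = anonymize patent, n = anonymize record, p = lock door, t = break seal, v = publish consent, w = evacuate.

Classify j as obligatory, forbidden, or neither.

From premise 7 we have O(~v).
With premise 1, O(~v -> m), the K-axiom yields O(m).
Applying K to premise 2 (O(m -> w)) and O(m) yields O(w).
Premise 8, O(h -> ~w), contraposes to O(w -> ~h); with O(w) we get O(~h).
Premise 6 is O(p -> h); contrapositively O(~h -> ~p). Since O(~h) holds, K gives O(~p).
Premise 5 is O(~p -> ~j); since O(~p), deontic closure gives O(~j).
Premises 3, 4, 9, 10 do not contribute to this derivation.
Thus O(~j), which is F(j): j is forbidden.

Forbidden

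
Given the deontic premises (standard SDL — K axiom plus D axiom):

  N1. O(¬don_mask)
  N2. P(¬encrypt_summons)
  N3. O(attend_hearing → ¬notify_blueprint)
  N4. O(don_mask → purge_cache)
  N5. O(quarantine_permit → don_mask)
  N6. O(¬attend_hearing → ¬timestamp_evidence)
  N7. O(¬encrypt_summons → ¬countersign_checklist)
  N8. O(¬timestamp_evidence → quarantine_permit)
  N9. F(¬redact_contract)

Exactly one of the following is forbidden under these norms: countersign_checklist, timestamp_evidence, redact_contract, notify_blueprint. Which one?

Premise 1 gives O(¬don_mask).
Premise 5 is O(quarantine_permit → don_mask); contrapositively O(¬don_mask → ¬quarantine_permit). Since O(¬don_mask) holds, K gives O(¬quarantine_permit).
The contrapositive of premise 8 (O(¬timestamp_evidence → quarantine_permit)) is O(¬quarantine_permit → timestamp_evidence), and O(¬quarantine_permit) is already established, so O(timestamp_evidence).
Premise 6 is O(¬attend_hearing → ¬timestamp_evidence); contrapositively O(timestamp_evidence → attend_hearing). Since O(timestamp_evidence) holds, K gives O(attend_hearing).
Applying K to premise 3 (O(attend_hearing → ¬notify_blueprint)) and O(attend_hearing) yields O(¬notify_blueprint).
So O(¬notify_blueprint) holds, i.e. notify_blueprint is forbidden. None of the other listed options is forbidden under the premises.

notify_blueprint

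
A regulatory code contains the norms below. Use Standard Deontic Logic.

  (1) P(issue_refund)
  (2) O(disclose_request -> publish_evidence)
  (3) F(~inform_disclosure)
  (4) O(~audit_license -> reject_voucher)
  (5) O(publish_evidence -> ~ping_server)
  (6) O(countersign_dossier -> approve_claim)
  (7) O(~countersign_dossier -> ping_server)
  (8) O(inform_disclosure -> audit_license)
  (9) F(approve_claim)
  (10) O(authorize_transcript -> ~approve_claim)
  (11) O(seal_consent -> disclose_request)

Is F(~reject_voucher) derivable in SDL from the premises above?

No

Premise 4 is O(~audit_license -> reject_voucher), but O(~audit_license) is not derivable from the premises, so it does not yield O(reject_voucher).
No other premise forces O(reject_voucher). An ideal world satisfying every premise can still have ~reject_voucher true, so F(~reject_voucher) is not derivable.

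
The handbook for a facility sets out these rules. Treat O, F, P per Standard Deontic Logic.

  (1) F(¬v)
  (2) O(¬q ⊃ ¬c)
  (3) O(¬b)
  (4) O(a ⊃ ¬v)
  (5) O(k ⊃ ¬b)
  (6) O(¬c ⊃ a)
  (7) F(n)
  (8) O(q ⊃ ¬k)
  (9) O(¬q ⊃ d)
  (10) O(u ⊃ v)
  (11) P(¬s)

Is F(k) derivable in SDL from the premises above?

Yes

Premise 1, F(¬v), is equivalent to O(v).
Premise 4 is O(a ⊃ ¬v); contrapositively O(v ⊃ ¬a). Since O(v) holds, K gives O(¬a).
Premise 6, O(¬c ⊃ a), contraposes to O(¬a ⊃ c); with O(¬a) we get O(c).
The contrapositive of premise 2 (O(¬q ⊃ ¬c)) is O(c ⊃ q), and O(c) is already established, so O(q).
Premise 8 is O(q ⊃ ¬k); since O(q), deontic closure gives O(¬k).
Premises 3, 5, 7, 9, 10, 11 do not contribute to this derivation.
So O(¬k) holds, i.e. F(k). The claim follows.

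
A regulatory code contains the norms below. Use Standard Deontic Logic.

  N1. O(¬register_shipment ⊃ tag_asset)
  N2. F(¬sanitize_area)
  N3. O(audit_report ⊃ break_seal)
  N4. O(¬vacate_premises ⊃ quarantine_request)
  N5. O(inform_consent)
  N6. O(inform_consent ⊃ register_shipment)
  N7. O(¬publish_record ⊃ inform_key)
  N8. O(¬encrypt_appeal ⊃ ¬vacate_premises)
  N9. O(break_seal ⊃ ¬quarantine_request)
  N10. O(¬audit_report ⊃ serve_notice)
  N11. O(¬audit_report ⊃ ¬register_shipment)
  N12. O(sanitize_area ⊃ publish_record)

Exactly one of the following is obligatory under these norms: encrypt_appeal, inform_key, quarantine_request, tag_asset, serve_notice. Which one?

encrypt_appeal

From premise 5 we have O(inform_consent).
Premise 6 is O(inform_consent ⊃ register_shipment); since O(inform_consent), deontic closure gives O(register_shipment).
The contrapositive of premise 11 (O(¬audit_report ⊃ ¬register_shipment)) is O(register_shipment ⊃ audit_report), and O(register_shipment) is already established, so O(audit_report).
From O(audit_report) and premise 3, O(audit_report ⊃ break_seal), we obtain O(break_seal).
With premise 9, O(break_seal ⊃ ¬quarantine_request), the K-axiom yields O(¬quarantine_request).
The contrapositive of premise 4 (O(¬vacate_premises ⊃ quarantine_request)) is O(¬quarantine_request ⊃ vacate_premises), and O(¬quarantine_request) is already established, so O(vacate_premises).
Premise 8 is O(¬encrypt_appeal ⊃ ¬vacate_premises); contrapositively O(vacate_premises ⊃ encrypt_appeal). Since O(vacate_premises) holds, K gives O(encrypt_appeal).
So O(encrypt_appeal) holds — encrypt_appeal is obligatory. None of the other listed options is made obligatory by any chain of premises.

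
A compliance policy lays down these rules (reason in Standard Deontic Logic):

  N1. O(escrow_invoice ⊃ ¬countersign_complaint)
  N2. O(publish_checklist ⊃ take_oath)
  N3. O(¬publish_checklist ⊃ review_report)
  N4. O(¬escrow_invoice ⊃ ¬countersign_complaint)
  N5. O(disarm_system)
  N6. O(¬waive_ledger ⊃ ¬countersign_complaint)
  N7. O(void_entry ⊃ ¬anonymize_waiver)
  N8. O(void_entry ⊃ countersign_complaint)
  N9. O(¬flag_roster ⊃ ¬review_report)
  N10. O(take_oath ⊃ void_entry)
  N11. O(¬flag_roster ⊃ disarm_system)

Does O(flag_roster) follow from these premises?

Premises 1 and 4 cover both cases: O(escrow_invoice ⊃ ¬countersign_complaint) and O(¬escrow_invoice ⊃ ¬countersign_complaint). Since escrow_invoice ∨ ¬escrow_invoice is a tautology, O(¬countersign_complaint) follows.
The contrapositive of premise 8 (O(void_entry ⊃ countersign_complaint)) is O(¬countersign_complaint ⊃ ¬void_entry), and O(¬countersign_complaint) is already established, so O(¬void_entry).
Premise 10 is O(take_oath ⊃ void_entry); contrapositively O(¬void_entry ⊃ ¬take_oath). Since O(¬void_entry) holds, K gives O(¬take_oath).
Premise 2 is O(publish_checklist ⊃ take_oath); contrapositively O(¬take_oath ⊃ ¬publish_checklist). Since O(¬take_oath) holds, K gives O(¬publish_checklist).
Premise 3 is O(¬publish_checklist ⊃ review_report); since O(¬publish_checklist), deontic closure gives O(review_report).
Premise 9 is O(¬flag_roster ⊃ ¬review_report); contrapositively O(review_report ⊃ flag_roster). Since O(review_report) holds, K gives O(flag_roster).
Premises 5, 6, 7, 11 do not contribute to this derivation.
So O(flag_roster) follows.

Yes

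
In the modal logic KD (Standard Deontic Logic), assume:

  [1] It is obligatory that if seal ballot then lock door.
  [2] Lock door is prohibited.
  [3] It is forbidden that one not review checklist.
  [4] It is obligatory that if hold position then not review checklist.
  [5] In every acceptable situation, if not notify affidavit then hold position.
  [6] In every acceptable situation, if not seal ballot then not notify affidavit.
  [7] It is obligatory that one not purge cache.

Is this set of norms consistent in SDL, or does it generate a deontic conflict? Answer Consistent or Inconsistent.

Premise 3 is F(¬review_checklist), i.e. O(review_checklist).
Premise 4, O(hold_position → ¬review_checklist), contraposes to O(review_checklist → ¬hold_position); with O(review_checklist) we get O(¬hold_position).
The contrapositive of premise 5 (O(¬notify_affidavit → hold_position)) is O(¬hold_position → notify_affidavit), and O(¬hold_position) is already established, so O(notify_affidavit).
Premise 6, O(¬seal_ballot → ¬notify_affidavit), contraposes to O(notify_affidavit → seal_ballot); with O(notify_affidavit) we get O(seal_ballot).
Premise 1 is O(seal_ballot → lock_door); since O(seal_ballot), deontic closure gives O(lock_door).
Yet premise 2 is F(lock_door), i.e. O(¬lock_door).
We now have both O(lock_door) and O(¬lock_door) — lock_door is simultaneously obligatory and forbidden, violating the D-axiom.

Inconsistent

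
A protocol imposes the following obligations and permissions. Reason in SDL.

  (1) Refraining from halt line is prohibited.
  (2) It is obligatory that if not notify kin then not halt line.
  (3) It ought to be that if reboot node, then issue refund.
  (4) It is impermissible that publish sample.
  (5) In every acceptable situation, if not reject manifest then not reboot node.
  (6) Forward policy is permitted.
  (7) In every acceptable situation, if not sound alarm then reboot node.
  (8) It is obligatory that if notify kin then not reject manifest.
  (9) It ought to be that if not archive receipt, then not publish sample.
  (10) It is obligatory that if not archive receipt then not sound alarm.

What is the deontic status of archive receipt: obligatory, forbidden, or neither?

Obligatory

F(¬halt_line) at premise 1 means O(halt_line).
The contrapositive of premise 2 (O(¬notify_kin → ¬halt_line)) is O(halt_line → notify_kin), and O(halt_line) is already established, so O(notify_kin).
With premise 8, O(notify_kin → ¬reject_manifest), the K-axiom yields O(¬reject_manifest).
With premise 5, O(¬reject_manifest → ¬reboot_node), the K-axiom yields O(¬reboot_node).
Premise 7 is O(¬sound_alarm → reboot_node); contrapositively O(¬reboot_node → sound_alarm). Since O(¬reboot_node) holds, K gives O(sound_alarm).
Premise 10, O(¬archive_receipt → ¬sound_alarm), contraposes to O(sound_alarm → archive_receipt); with O(sound_alarm) we get O(archive_receipt).
Premises 3, 4, 6, 9 do not contribute to this derivation.
Hence archive_receipt is obligatory.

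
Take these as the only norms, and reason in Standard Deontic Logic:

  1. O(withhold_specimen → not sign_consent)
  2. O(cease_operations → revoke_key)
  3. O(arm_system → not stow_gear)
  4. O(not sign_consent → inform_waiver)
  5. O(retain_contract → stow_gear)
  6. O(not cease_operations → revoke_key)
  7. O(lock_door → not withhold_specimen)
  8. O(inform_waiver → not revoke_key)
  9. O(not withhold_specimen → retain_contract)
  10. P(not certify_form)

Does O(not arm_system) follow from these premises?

Yes

Premises 2 and 6 cover both cases: O(cease_operations → revoke_key) and O(not cease_operations → revoke_key). Since cease_operations ∨ not cease_operations is a tautology, O(revoke_key) follows.
The contrapositive of premise 8 (O(inform_waiver → not revoke_key)) is O(revoke_key → not inform_waiver), and O(revoke_key) is already established, so O(not inform_waiver).
Premise 4 is O(not sign_consent → inform_waiver); contrapositively O(not inform_waiver → sign_consent). Since O(not inform_waiver) holds, K gives O(sign_consent).
The contrapositive of premise 1 (O(withhold_specimen → not sign_consent)) is O(sign_consent → not withhold_specimen), and O(sign_consent) is already established, so O(not withhold_specimen).
From O(not withhold_specimen) and premise 9, O(not withhold_specimen → retain_contract), we obtain O(retain_contract).
Applying K to premise 5 (O(retain_contract → stow_gear)) and O(retain_contract) yields O(stow_gear).
Premise 3, O(arm_system → not stow_gear), contraposes to O(stow_gear → not arm_system); with O(stow_gear) we get O(not arm_system).
Premises 7, 10 do not contribute to this derivation.
So O(not arm_system) follows.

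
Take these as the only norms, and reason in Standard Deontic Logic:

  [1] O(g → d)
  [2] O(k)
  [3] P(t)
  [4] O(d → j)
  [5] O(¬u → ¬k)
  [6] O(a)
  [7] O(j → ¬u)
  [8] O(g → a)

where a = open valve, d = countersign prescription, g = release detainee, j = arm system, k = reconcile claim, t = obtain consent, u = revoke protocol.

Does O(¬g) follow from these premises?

Yes

Premise 2 states O(k) outright.
Premise 5, O(¬u → ¬k), contraposes to O(k → u); with O(k) we get O(u).
Premise 7 is O(j → ¬u); contrapositively O(u → ¬j). Since O(u) holds, K gives O(¬j).
The contrapositive of premise 4 (O(d → j)) is O(¬j → ¬d), and O(¬j) is already established, so O(¬d).
Premise 1 is O(g → d); contrapositively O(¬d → ¬g). Since O(¬d) holds, K gives O(¬g).
Premises 3, 6, 8 do not contribute to this derivation.
So O(¬g) follows.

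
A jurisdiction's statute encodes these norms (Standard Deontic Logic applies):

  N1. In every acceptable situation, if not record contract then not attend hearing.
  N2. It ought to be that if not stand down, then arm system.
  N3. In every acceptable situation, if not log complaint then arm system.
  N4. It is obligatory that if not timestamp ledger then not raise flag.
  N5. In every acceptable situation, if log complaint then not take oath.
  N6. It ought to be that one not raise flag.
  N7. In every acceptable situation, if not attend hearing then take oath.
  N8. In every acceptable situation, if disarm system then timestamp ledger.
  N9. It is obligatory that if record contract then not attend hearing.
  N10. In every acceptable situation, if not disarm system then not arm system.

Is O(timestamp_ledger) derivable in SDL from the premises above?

By case analysis on record_contract: premise 9 gives O(record_contract → ¬attend_hearing) and premise 1 gives O(¬record_contract → ¬attend_hearing), so O(¬attend_hearing) either way.
With premise 7, O(¬attend_hearing → take_oath), the K-axiom yields O(take_oath).
Premise 5, O(log_complaint → ¬take_oath), contraposes to O(take_oath → ¬log_complaint); with O(take_oath) we get O(¬log_complaint).
With premise 3, O(¬log_complaint → arm_system), the K-axiom yields O(arm_system).
The contrapositive of premise 10 (O(¬disarm_system → ¬arm_system)) is O(arm_system → disarm_system), and O(arm_system) is already established, so O(disarm_system).
Premise 8 is O(disarm_system → timestamp_ledger); since O(disarm_system), deontic closure gives O(timestamp_ledger).
Premises 2, 4, 6 do not contribute to this derivation.
So O(timestamp_ledger) follows.

Yes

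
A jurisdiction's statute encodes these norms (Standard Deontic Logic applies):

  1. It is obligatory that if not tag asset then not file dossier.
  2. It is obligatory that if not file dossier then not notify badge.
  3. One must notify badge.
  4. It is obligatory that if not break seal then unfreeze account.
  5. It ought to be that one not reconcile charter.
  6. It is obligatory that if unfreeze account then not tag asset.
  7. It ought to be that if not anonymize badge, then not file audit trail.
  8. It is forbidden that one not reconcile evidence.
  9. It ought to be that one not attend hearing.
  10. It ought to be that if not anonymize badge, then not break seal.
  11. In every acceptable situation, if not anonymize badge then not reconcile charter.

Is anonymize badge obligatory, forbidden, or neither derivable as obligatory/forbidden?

Obligatory

Premise 3 states O(notify_badge) outright.
Premise 2 is O(¬file_dossier → ¬notify_badge); contrapositively O(notify_badge → file_dossier). Since O(notify_badge) holds, K gives O(file_dossier).
Premise 1, O(¬tag_asset → ¬file_dossier), contraposes to O(file_dossier → tag_asset); with O(file_dossier) we get O(tag_asset).
The contrapositive of premise 6 (O(unfreeze_account → ¬tag_asset)) is O(tag_asset → ¬unfreeze_account), and O(tag_asset) is already established, so O(¬unfreeze_account).
Premise 4 is O(¬break_seal → unfreeze_account); contrapositively O(¬unfreeze_account → break_seal). Since O(¬unfreeze_account) holds, K gives O(break_seal).
The contrapositive of premise 10 (O(¬anonymize_badge → ¬break_seal)) is O(break_seal → anonymize_badge), and O(break_seal) is already established, so O(anonymize_badge).
Premises 5, 7, 8, 9, 11 do not contribute to this derivation.
Hence anonymize_badge is obligatory.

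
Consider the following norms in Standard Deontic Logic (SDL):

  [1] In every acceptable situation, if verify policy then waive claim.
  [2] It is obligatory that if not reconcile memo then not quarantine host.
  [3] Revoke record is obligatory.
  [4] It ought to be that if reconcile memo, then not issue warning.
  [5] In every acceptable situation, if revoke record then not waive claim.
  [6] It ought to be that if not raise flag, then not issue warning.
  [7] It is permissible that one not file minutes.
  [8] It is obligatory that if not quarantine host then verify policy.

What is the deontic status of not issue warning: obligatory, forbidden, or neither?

Premise 3 states O(revoke_record) outright.
From O(revoke_record) and premise 5, O(revoke_record → ¬waive_claim), we obtain O(¬waive_claim).
Premise 1, O(verify_policy → waive_claim), contraposes to O(¬waive_claim → ¬verify_policy); with O(¬waive_claim) we get O(¬verify_policy).
The contrapositive of premise 8 (O(¬quarantine_host → verify_policy)) is O(¬verify_policy → quarantine_host), and O(¬verify_policy) is already established, so O(quarantine_host).
Premise 2, O(¬reconcile_memo → ¬quarantine_host), contraposes to O(quarantine_host → reconcile_memo); with O(quarantine_host) we get O(reconcile_memo).
Premise 4 is O(reconcile_memo → ¬issue_warning); since O(reconcile_memo), deontic closure gives O(¬issue_warning).
Premises 6, 7 do not contribute to this derivation.
Hence ¬issue_warning is obligatory.

Obligatory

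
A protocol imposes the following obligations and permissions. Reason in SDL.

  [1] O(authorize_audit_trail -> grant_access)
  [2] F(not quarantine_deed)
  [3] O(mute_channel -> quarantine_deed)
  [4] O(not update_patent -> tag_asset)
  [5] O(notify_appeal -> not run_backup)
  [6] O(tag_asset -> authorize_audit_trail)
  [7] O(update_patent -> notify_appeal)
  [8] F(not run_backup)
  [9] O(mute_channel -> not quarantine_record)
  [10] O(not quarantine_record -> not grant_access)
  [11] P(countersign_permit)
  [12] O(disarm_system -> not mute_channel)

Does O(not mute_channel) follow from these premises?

Yes

Premise 8, F(not run_backup), is equivalent to O(run_backup).
The contrapositive of premise 5 (O(notify_appeal -> not run_backup)) is O(run_backup -> not notify_appeal), and O(run_backup) is already established, so O(not notify_appeal).
Premise 7 is O(update_patent -> notify_appeal); contrapositively O(not notify_appeal -> not update_patent). Since O(not notify_appeal) holds, K gives O(not update_patent).
From O(not update_patent) and premise 4, O(not update_patent -> tag_asset), we obtain O(tag_asset).
Applying K to premise 6 (O(tag_asset -> authorize_audit_trail)) and O(tag_asset) yields O(authorize_audit_trail).
Applying K to premise 1 (O(authorize_audit_trail -> grant_access)) and O(authorize_audit_trail) yields O(grant_access).
Premise 10, O(not quarantine_record -> not grant_access), contraposes to O(grant_access -> quarantine_record); with O(grant_access) we get O(quarantine_record).
Premise 9, O(mute_channel -> not quarantine_record), contraposes to O(quarantine_record -> not mute_channel); with O(quarantine_record) we get O(not mute_channel).
Premises 2, 3, 11, 12 do not contribute to this derivation.
So O(not mute_channel) follows.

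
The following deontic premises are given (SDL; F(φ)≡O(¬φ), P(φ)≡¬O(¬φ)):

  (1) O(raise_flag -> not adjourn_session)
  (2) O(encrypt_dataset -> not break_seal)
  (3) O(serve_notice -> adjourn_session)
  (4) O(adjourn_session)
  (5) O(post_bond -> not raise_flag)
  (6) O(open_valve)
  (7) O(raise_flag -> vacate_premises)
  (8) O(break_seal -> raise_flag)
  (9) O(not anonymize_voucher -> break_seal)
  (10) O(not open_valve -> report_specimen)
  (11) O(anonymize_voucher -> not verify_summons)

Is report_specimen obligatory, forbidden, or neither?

Neither

Premise 10 is O(not open_valve -> report_specimen), but O(not open_valve) is not derivable from the premises, so it does not yield O(report_specimen).
No premise or chain of K-axiom applications forces O(report_specimen), and none forces O(not report_specimen). So report_specimen is neither obligatory nor forbidden under these norms.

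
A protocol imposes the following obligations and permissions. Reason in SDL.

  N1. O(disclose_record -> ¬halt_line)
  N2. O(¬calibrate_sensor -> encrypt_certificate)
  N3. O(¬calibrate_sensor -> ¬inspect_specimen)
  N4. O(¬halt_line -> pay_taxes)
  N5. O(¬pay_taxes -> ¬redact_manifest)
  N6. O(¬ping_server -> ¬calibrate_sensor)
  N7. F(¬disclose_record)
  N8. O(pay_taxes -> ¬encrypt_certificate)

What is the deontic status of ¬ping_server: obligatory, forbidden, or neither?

F(¬disclose_record) at premise 7 means O(disclose_record).
Applying K to premise 1 (O(disclose_record -> ¬halt_line)) and O(disclose_record) yields O(¬halt_line).
From O(¬halt_line) and premise 4, O(¬halt_line -> pay_taxes), we obtain O(pay_taxes).
With premise 8, O(pay_taxes -> ¬encrypt_certificate), the K-axiom yields O(¬encrypt_certificate).
Premise 2 is O(¬calibrate_sensor -> encrypt_certificate); contrapositively O(¬encrypt_certificate -> calibrate_sensor). Since O(¬encrypt_certificate) holds, K gives O(calibrate_sensor).
Premise 6, O(¬ping_server -> ¬calibrate_sensor), contraposes to O(calibrate_sensor -> ping_server); with O(calibrate_sensor) we get O(ping_server).
Premises 3, 5 do not contribute to this derivation.
Thus O(ping_server), which is F(¬ping_server): ¬ping_server is forbidden.

Forbidden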